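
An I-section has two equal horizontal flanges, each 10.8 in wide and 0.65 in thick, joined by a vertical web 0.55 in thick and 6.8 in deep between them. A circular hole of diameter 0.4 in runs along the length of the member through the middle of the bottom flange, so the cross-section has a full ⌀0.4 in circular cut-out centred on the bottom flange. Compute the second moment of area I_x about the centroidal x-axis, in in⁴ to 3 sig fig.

Split into non-overlapping primitives; take the origin at the lower-left of the bounding box.
Bottom flange: 10.8 × 0.65, A = 7.02 in², y = 0.325 in, Ī = 0.24716 in⁴.
Web: 0.55 × 6.8, A = 3.74 in², y = 4.05 in, Ī = 14.411 in⁴.
Top flange: 10.8 × 0.65, A = 7.02 in², y = 7.775 in, Ī = 0.24716 in⁴.
Hole (subtracted): ⌀0.4, A = 0.12566 in², y = 0.325 in, Ī = 0.0012566 in⁴.
Centroid: ȳ = ΣA·y / ΣA = 4.0765 in.
Transfer each piece to the centroidal x-axis using Ī + A·d² with d = y − 4.0765:
  bottom flange: d = -3.7515 in → contributes +99.046 in⁴
  web: d = -0.026515 in → contributes +14.414 in⁴
  top flange: d = 3.6985 in → contributes +96.272 in⁴
  hole: d = -3.7515 in → contributes −1.7698 in⁴
Total I = 207.96 in⁴.

I_x ≈ 208 in⁴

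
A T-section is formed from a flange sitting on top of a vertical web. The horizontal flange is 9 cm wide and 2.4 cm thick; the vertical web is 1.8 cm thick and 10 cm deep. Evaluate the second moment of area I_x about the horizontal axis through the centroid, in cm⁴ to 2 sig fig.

I_x ≈ 540 cm⁴

Split into non-overlapping primitives; take the origin at the lower-left of the bounding box.
Flange: 9 × 2.4, A = 21.6 cm², y = 11.2 cm, Ī = 10.37 cm⁴.
Web: 1.8 × 10, A = 18 cm², y = 5 cm, Ī = 150 cm⁴.
Centroid: ȳ = ΣA·y / ΣA = 8.382 cm.
Transfer each piece to the horizontal axis through the centroid using Ī + A·d² with d = y − 8.382:
  flange: d = 2.818 cm → contributes +181.9 cm⁴
  web: d = -3.382 cm → contributes +355.9 cm⁴
Total I = 537.8 cm⁴.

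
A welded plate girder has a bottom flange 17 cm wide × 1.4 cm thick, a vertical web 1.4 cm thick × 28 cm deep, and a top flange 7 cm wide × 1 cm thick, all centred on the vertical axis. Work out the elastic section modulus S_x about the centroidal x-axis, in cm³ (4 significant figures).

S_x ≈ 447.4 cm³

Treat the section as a set of non-overlapping primitives; coordinates are from the bounding-box lower-left.
Bottom plate: 17 × 1.4, A = 23.8 cm², y = 0.7 cm, Ī = 3.88733 cm⁴.
Web plate: 1.4 × 28, A = 39.2 cm², y = 15.4 cm, Ī = 2561.07 cm⁴.
Top plate: 7 × 1, A = 7 cm², y = 29.9 cm, Ī = 0.583333 cm⁴.
Centroid: ȳ = ΣA·y / ΣA = 11.852 cm.
Transfer each piece to the centroidal x-axis using Ī + A·d² with d = y − 11.852:
  bottom plate: d = -11.152 cm → contributes +2963.82 cm⁴
  web plate: d = 3.548 cm → contributes +3054.53 cm⁴
  top plate: d = 18.048 cm → contributes +2280.7 cm⁴
Total I = 8299.05 cm⁴.
Extreme fibre distance c = 18.548 cm; S = I/c = 447.436 cm³.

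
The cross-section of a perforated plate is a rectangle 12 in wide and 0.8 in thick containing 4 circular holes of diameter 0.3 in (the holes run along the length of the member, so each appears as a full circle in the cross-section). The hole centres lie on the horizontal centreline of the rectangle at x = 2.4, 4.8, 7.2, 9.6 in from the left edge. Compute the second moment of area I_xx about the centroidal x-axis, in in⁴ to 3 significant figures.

I_xx ≈ 0.510 in⁴

Decompose the section into non-overlapping parts with the origin at the bottom-left of its bounding rectangle.
Plate: 12 × 0.8, A = 9.6 in², y = 0.4 in, Ī = 0.512 in⁴.
Hole 1 (subtracted): ⌀0.3, A = 0.070686 in², y = 0.4 in, Ī = 0.00039761 in⁴.
Hole 2 (subtracted): ⌀0.3, A = 0.070686 in², y = 0.4 in, Ī = 0.00039761 in⁴.
Hole 3 (subtracted): ⌀0.3, A = 0.070686 in², y = 0.4 in, Ī = 0.00039761 in⁴.
Hole 4 (subtracted): ⌀0.3, A = 0.070686 in², y = 0.4 in, Ī = 0.00039761 in⁴.
By symmetry the centroid is at mid-height, ȳ = 0.4 in.
All pieces are centred on the centroidal x-axis, so I = ΣĪ (holes subtracted) = 0.51041 in⁴.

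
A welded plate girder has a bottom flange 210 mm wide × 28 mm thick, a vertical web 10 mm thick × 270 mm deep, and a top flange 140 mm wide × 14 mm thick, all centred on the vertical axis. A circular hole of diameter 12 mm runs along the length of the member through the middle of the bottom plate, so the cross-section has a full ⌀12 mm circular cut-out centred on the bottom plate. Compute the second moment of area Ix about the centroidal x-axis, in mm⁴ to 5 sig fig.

Break the section into simple shapes (no overlaps), measuring from the bottom-left corner of the bounding box.
Bottom plate: 210 × 28, A = 5 880 mm², y = 14 mm, Ī = 384 160 mm⁴.
Web plate: 10 × 270, A = 2 700 mm², y = 163 mm, Ī = 16 402 500 mm⁴.
Top plate: 140 × 14, A = 1 960 mm², y = 305 mm, Ī = 32013.33 mm⁴.
Hole (subtracted): ⌀12, A = 113.0973 mm², y = 14 mm, Ī = 1017.876 mm⁴.
Centroid: ȳ = ΣA·y / ΣA = 107.2837 mm.
Transfer each piece to the centroidal x-axis using Ī + A·d² with d = y − 107.2837:
  bottom plate: d = -93.28369 mm → contributes +51 551 024 mm⁴
  web plate: d = 55.71631 mm → contributes +24 784 128 mm⁴
  top plate: d = 197.7163 mm → contributes +76 651 819 mm⁴
  hole: d = -93.28369 mm → contributes −985173.7 mm⁴
Total I = 152 001 797 mm⁴.

Ix ≈ 1.5200 × 10⁸ mm⁴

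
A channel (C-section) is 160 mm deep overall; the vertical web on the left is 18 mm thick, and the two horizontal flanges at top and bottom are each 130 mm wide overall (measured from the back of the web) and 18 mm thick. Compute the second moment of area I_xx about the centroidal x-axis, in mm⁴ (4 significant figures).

Treat the section as a set of non-overlapping primitives; coordinates are from the bounding-box lower-left.
Web: 18 × 160, A = 2 880 mm², y = 80 mm, Ī = 6 144 000 mm⁴.
Top flange (beyond web): 112 × 18, A = 2 016 mm², y = 151 mm, Ī = 54 432 mm⁴.
Bottom flange (beyond web): 112 × 18, A = 2 016 mm², y = 9 mm, Ī = 54 432 mm⁴.
By symmetry the centroid is at mid-height, ȳ = 80 mm.
Transfer each piece to the centroidal x-axis using Ī + A·d² with d = y − 80:
  web: d = 0 mm → contributes +6 144 000 mm⁴
  top flange (beyond web): d = 71 mm → contributes +10 217 088 mm⁴
  bottom flange (beyond web): d = -71 mm → contributes +10 217 088 mm⁴
Total I = 26 578 176 mm⁴.

I_xx ≈ 2.658 × 10⁷ mm⁴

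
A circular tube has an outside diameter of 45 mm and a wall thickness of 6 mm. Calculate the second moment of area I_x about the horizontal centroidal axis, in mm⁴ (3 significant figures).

I_x ≈ 1.43 × 10⁵ mm⁴

Treat the section as a set of non-overlapping primitives; coordinates are from the bounding-box lower-left.
Outer circle: ⌀45, A = 1590.4 mm², y = 22.5 mm, Ī = 201 289 mm⁴.
Bore (subtracted): ⌀33, A = 855.3 mm², y = 22.5 mm, Ī = 58 214 mm⁴.
By symmetry the centroid is at mid-height, ȳ = 22.5 mm.
All pieces are centred on the horizontal centroidal axis, so I = ΣĪ (holes subtracted) = 143 075 mm⁴.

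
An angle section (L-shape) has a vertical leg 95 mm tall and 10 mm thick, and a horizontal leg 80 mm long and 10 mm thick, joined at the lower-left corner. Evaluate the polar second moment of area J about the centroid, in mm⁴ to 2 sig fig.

Treat the section as a set of non-overlapping primitives; coordinates are from the bounding-box lower-left.
Vertical leg: 10 × 95, A = 950 mm², y = 47.5 mm, Ī = 714 479 mm⁴.
Horizontal leg (remainder): 70 × 10, A = 700 mm², y = 5 mm, Ī = 5 833 mm⁴.
Centroid: ȳ = ΣA·y / ΣA = 29.47 mm.
Transfer each piece to the centroidal x-axis using Ī + A·d² with d = y − 29.47:
  vertical leg: d = 18.03 mm → contributes +1 023 316 mm⁴
  horizontal leg (remainder): d = -24.47 mm → contributes +424 970 mm⁴
Total I = 1 448 286 mm⁴.
For the y-axis: x̄ = 21.97 mm.
Repeating about the centroidal y-axis gives I_y = 938 598 mm⁴.
Polar second moment: J = I_x + I_y = 2 386 884 mm⁴.

J ≈ 2.4 × 10⁶ mm⁴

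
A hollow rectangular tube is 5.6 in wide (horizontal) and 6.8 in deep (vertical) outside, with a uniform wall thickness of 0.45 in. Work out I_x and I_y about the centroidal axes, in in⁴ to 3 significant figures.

I_x ≈ 66.3 in⁴, I_y ≈ 48.5 in⁴

Split into non-overlapping primitives; take the origin at the lower-left of the bounding box.
Outer rectangle: 5.6 × 6.8, A = 38.08 in², y = 3.4 in, Ī = 146.73 in⁴.
Inner void (subtracted): 4.7 × 5.9, A = 27.73 in², y = 3.4 in, Ī = 80.44 in⁴.
By symmetry the centroid is at mid-height, ȳ = 3.4 in.
All pieces are centred on the centroidal x-axis, so I = ΣĪ (holes subtracted) = 66.295 in⁴.
Repeating about the centroidal y-axis gives I_y = 48.469 in⁴.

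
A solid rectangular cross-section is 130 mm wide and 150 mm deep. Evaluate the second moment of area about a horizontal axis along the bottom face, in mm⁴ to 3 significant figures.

I_base ≈ 1.46 × 10⁸ mm⁴

The section: 130 × 150, A = 19 500 mm², y = 75 mm, Ī = 36 562 500 mm⁴.
Transfer it to the base of the section using Ī + A·d² with d = y − 0:
  the section: d = 75 mm → contributes +146 250 000 mm⁴
Total I = 146 250 000 mm⁴.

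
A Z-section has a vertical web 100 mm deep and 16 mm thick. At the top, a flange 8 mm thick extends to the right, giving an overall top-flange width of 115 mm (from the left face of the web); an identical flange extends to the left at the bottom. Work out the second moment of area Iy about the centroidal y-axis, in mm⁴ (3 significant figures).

Treat the section as a set of non-overlapping primitives; coordinates are from the bounding-box lower-left.
Web: 16 × 100, A = 1 600 mm², x = 107 mm, Ī = 34 133 mm⁴.
Top flange (beyond web): 99 × 8, A = 792 mm², x = 164.5 mm, Ī = 646 866 mm⁴.
Bottom flange (beyond web): 99 × 8, A = 792 mm², x = 49.5 mm, Ī = 646 866 mm⁴.
Centroid: x̄ = ΣA·x / ΣA = 107 mm.
Transfer each piece to the centroidal y-axis using Ī + A·d² with d = x − 107:
  web: d = 0 mm → contributes +34 133 mm⁴
  top flange (beyond web): d = 57.5 mm → contributes +3 265 416 mm⁴
  bottom flange (beyond web): d = -57.5 mm → contributes +3 265 416 mm⁴
Total I = 6 564 965 mm⁴.

Iy ≈ 6.56 × 10⁶ mm⁴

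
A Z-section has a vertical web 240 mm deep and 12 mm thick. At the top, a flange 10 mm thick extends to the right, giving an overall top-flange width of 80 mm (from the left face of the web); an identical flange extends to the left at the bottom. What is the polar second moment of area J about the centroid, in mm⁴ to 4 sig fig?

Break the section into simple shapes (no overlaps), measuring from the bottom-left corner of the bounding box.
Web: 12 × 240, A = 2 880 mm², y = 120 mm, Ī = 13 824 000 mm⁴.
Top flange (beyond web): 68 × 10, A = 680 mm², y = 235 mm, Ī = 5666.67 mm⁴.
Bottom flange (beyond web): 68 × 10, A = 680 mm², y = 5 mm, Ī = 5666.67 mm⁴.
Centroid: ȳ = ΣA·y / ΣA = 120 mm.
Transfer each piece to the centroidal x-axis using Ī + A·d² with d = y − 120:
  web: d = 0 mm → contributes +13 824 000 mm⁴
  top flange (beyond web): d = 115 mm → contributes +8 998 667 mm⁴
  bottom flange (beyond web): d = -115 mm → contributes +8 998 667 mm⁴
Total I = 31 821 333 mm⁴.
For the y-axis: x̄ = 74 mm.
Repeating about the centroidal y-axis gives I_y = 2 734 613 mm⁴.
Polar second moment: J = I_x + I_y = 34 555 947 mm⁴.

J ≈ 3.456 × 10⁷ mm⁴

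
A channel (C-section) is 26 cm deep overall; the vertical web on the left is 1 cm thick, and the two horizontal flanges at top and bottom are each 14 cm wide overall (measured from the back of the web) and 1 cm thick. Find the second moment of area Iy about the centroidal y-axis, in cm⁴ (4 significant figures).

Iy ≈ 1005 cm⁴

Break the section into simple shapes (no overlaps), measuring from the bottom-left corner of the bounding box.
Web: 1 × 26, A = 26 cm², x = 0.5 cm, Ī = 2.16667 cm⁴.
Top flange (beyond web): 13 × 1, A = 13 cm², x = 7.5 cm, Ī = 183.083 cm⁴.
Bottom flange (beyond web): 13 × 1, A = 13 cm², x = 7.5 cm, Ī = 183.083 cm⁴.
Centroid: x̄ = ΣA·x / ΣA = 4 cm.
Transfer each piece to the centroidal y-axis using Ī + A·d² with d = x − 4:
  web: d = -3.5 cm → contributes +320.667 cm⁴
  top flange (beyond web): d = 3.5 cm → contributes +342.333 cm⁴
  bottom flange (beyond web): d = 3.5 cm → contributes +342.333 cm⁴
Total I = 1005.33 cm⁴.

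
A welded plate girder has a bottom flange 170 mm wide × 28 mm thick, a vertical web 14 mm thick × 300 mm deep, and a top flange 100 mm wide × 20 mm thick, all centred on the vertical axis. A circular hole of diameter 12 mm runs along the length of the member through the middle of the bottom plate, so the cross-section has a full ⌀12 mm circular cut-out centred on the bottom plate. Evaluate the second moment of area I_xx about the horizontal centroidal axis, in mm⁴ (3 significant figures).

I_xx ≈ 1.90 × 10⁸ mm⁴

Decompose the section into non-overlapping parts with the origin at the bottom-left of its bounding rectangle.
Bottom plate: 170 × 28, A = 4 760 mm², y = 14 mm, Ī = 310 987 mm⁴.
Web plate: 14 × 300, A = 4 200 mm², y = 178 mm, Ī = 31 500 000 mm⁴.
Top plate: 100 × 20, A = 2 000 mm², y = 338 mm, Ī = 66 667 mm⁴.
Hole (subtracted): ⌀12, A = 113.1 mm², y = 14 mm, Ī = 1017.9 mm⁴.
Centroid: ȳ = ΣA·y / ΣA = 137.24 mm.
Transfer each piece to the horizontal centroidal axis using Ī + A·d² with d = y − 137.24:
  bottom plate: d = -123.24 mm → contributes +72 609 329 mm⁴
  web plate: d = 40.757 mm → contributes +38 476 911 mm⁴
  top plate: d = 200.76 mm → contributes +80 673 770 mm⁴
  hole: d = -123.24 mm → contributes −1 718 822 mm⁴
Total I = 190 041 188 mm⁴.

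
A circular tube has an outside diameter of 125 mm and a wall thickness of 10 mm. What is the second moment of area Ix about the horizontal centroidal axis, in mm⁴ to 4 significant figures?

Split into non-overlapping primitives; take the origin at the lower-left of the bounding box.
Outer circle: ⌀125, A = 12271.8 mm², y = 62.5 mm, Ī = 11 984 225 mm⁴.
Bore (subtracted): ⌀105, A = 8659.01 mm², y = 62.5 mm, Ī = 5 966 602 mm⁴.
By symmetry the centroid is at mid-height, ȳ = 62.5 mm.
All pieces are centred on the horizontal centroidal axis, so I = ΣĪ (holes subtracted) = 6 017 623 mm⁴.

Ix ≈ 6.018 × 10⁶ mm⁴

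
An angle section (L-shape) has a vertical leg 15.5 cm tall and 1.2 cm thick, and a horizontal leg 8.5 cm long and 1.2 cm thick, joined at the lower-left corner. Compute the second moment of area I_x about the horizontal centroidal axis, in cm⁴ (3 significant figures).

I_x ≈ 678 cm⁴

Split into non-overlapping primitives; take the origin at the lower-left of the bounding box.
Vertical leg: 1.2 × 15.5, A = 18.6 cm², y = 7.75 cm, Ī = 372.39 cm⁴.
Horizontal leg (remainder): 7.3 × 1.2, A = 8.76 cm², y = 0.6 cm, Ī = 1.0512 cm⁴.
Centroid: ȳ = ΣA·y / ΣA = 5.4607 cm.
Transfer each piece to the horizontal centroidal axis using Ī + A·d² with d = y − 5.4607:
  vertical leg: d = 2.2893 cm → contributes +469.86 cm⁴
  horizontal leg (remainder): d = -4.8607 cm → contributes +208.02 cm⁴
Total I = 677.89 cm⁴.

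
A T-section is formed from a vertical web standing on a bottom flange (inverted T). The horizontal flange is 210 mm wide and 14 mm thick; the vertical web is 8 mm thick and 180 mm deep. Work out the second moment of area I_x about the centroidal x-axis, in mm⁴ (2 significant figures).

Split into non-overlapping primitives; take the origin at the lower-left of the bounding box.
Flange: 210 × 14, A = 2 940 mm², y = 7 mm, Ī = 48 020 mm⁴.
Web: 8 × 180, A = 1 440 mm², y = 104 mm, Ī = 3 888 000 mm⁴.
Centroid: ȳ = ΣA·y / ΣA = 38.89 mm.
Transfer each piece to the centroidal x-axis using Ī + A·d² with d = y − 38.89:
  flange: d = -31.89 mm → contributes +3 037 995 mm⁴
  web: d = 65.11 mm → contributes +9 992 532 mm⁴
Total I = 13 030 527 mm⁴.

I_x ≈ 1.3 × 10⁷ mm⁴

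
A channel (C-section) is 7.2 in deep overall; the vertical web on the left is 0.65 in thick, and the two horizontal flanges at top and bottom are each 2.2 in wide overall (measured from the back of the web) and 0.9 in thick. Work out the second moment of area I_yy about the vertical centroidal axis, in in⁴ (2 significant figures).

Treat the section as a set of non-overlapping primitives; coordinates are from the bounding-box lower-left.
Web: 0.65 × 7.2, A = 4.68 in², x = 0.325 in, Ī = 0.1648 in⁴.
Top flange (beyond web): 1.55 × 0.9, A = 1.395 in², x = 1.425 in, Ī = 0.2793 in⁴.
Bottom flange (beyond web): 1.55 × 0.9, A = 1.395 in², x = 1.425 in, Ī = 0.2793 in⁴.
Centroid: x̄ = ΣA·x / ΣA = 0.7358 in.
Transfer each piece to the vertical centroidal axis using Ī + A·d² with d = x − 0.7358:
  web: d = -0.4108 in → contributes +0.9547 in⁴
  top flange (beyond web): d = 0.6892 in → contributes +0.9418 in⁴
  bottom flange (beyond web): d = 0.6892 in → contributes +0.9418 in⁴
Total I = 2.838 in⁴.

I_yy ≈ 2.8 in⁴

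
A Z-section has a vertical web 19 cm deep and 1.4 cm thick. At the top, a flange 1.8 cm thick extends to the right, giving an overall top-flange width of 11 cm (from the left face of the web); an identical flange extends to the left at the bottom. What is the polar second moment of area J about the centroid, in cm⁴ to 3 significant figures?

Treat the section as a set of non-overlapping primitives; coordinates are from the bounding-box lower-left.
Web: 1.4 × 19, A = 26.6 cm², y = 9.5 cm, Ī = 800.22 cm⁴.
Top flange (beyond web): 9.6 × 1.8, A = 17.28 cm², y = 18.1 cm, Ī = 4.6656 cm⁴.
Bottom flange (beyond web): 9.6 × 1.8, A = 17.28 cm², y = 0.9 cm, Ī = 4.6656 cm⁴.
Centroid: ȳ = ΣA·y / ΣA = 9.5 cm.
Transfer each piece to the centroidal x-axis using Ī + A·d² with d = y − 9.5:
  web: d = 0 cm → contributes +800.22 cm⁴
  top flange (beyond web): d = 8.6 cm → contributes +1282.7 cm⁴
  bottom flange (beyond web): d = -8.6 cm → contributes +1282.7 cm⁴
Total I = 3365.6 cm⁴.
For the y-axis: x̄ = 10.3 cm.
Repeating about the centroidal y-axis gives I_y = 1315.2 cm⁴.
Polar second moment: J = I_x + I_y = 4680.8 cm⁴.

J ≈ 4680 cm⁴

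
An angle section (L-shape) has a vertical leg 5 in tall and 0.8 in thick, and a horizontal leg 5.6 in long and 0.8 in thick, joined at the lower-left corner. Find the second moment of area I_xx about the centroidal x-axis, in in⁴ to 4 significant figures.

I_xx ≈ 17.18 in⁴

Decompose the section into non-overlapping parts with the origin at the bottom-left of its bounding rectangle.
Vertical leg: 0.8 × 5, A = 4 in², y = 2.5 in, Ī = 8.33333 in⁴.
Horizontal leg (remainder): 4.8 × 0.8, A = 3.84 in², y = 0.4 in, Ī = 0.2048 in⁴.
Centroid: ȳ = ΣA·y / ΣA = 1.47143 in.
Transfer each piece to the centroidal x-axis using Ī + A·d² with d = y − 1.47143:
  vertical leg: d = 1.02857 in → contributes +12.5652 in⁴
  horizontal leg (remainder): d = -1.07143 in → contributes +4.61296 in⁴
Total I = 17.1781 in⁴.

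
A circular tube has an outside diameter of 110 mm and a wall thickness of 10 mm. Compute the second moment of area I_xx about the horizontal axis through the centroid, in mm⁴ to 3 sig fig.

Decompose the section into non-overlapping parts with the origin at the bottom-left of its bounding rectangle.
Outer circle: ⌀110, A = 9503.3 mm², y = 55 mm, Ī = 7 186 884 mm⁴.
Bore (subtracted): ⌀90, A = 6361.7 mm², y = 55 mm, Ī = 3 220 623 mm⁴.
By symmetry the centroid is at mid-height, ȳ = 55 mm.
All pieces are centred on the horizontal axis through the centroid, so I = ΣĪ (holes subtracted) = 3 966 261 mm⁴.

I_xx ≈ 3.97 × 10⁶ mm⁴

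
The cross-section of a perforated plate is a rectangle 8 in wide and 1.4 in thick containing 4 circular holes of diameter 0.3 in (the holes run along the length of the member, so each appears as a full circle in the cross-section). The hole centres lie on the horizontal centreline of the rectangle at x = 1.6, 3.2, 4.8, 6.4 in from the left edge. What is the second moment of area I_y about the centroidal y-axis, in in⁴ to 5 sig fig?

Treat the section as a set of non-overlapping primitives; coordinates are from the bounding-box lower-left.
Plate: 8 × 1.4, A = 11.2 in², x = 4 in, Ī = 59.73333 in⁴.
Hole 1 (subtracted): ⌀0.3, A = 0.07068583 in², x = 1.6 in, Ī = 0.0003976078 in⁴.
Hole 2 (subtracted): ⌀0.3, A = 0.07068583 in², x = 3.2 in, Ī = 0.0003976078 in⁴.
Hole 3 (subtracted): ⌀0.3, A = 0.07068583 in², x = 4.8 in, Ī = 0.0003976078 in⁴.
Hole 4 (subtracted): ⌀0.3, A = 0.07068583 in², x = 6.4 in, Ī = 0.0003976078 in⁴.
By symmetry the centroid is at mid-width, x̄ = 4 in.
Transfer each piece to the centroidal y-axis using Ī + A·d² with d = x − 4:
  plate: d = 0 in → contributes +59.73333 in⁴
  hole 1: d = -2.4 in → contributes −0.407548 in⁴
  hole 2: d = -0.8 in → contributes −0.04563654 in⁴
  hole 3: d = 0.8 in → contributes −0.04563654 in⁴
  hole 4: d = 2.4 in → contributes −0.407548 in⁴
Total I = 58.82696 in⁴.

I_y ≈ 58.827 in⁴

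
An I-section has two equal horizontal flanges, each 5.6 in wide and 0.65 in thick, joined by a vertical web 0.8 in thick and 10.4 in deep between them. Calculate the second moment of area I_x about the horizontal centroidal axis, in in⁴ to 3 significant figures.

Break the section into simple shapes (no overlaps), measuring from the bottom-left corner of the bounding box.
Bottom flange: 5.6 × 0.65, A = 3.64 in², y = 0.325 in, Ī = 0.12816 in⁴.
Web: 0.8 × 10.4, A = 8.32 in², y = 5.85 in, Ī = 74.991 in⁴.
Top flange: 5.6 × 0.65, A = 3.64 in², y = 11.375 in, Ī = 0.12816 in⁴.
By symmetry the centroid is at mid-height, ȳ = 5.85 in.
Transfer each piece to the horizontal centroidal axis using Ī + A·d² with d = y − 5.85:
  bottom flange: d = -5.525 in → contributes +111.24 in⁴
  web: d = 0 in → contributes +74.991 in⁴
  top flange: d = 5.525 in → contributes +111.24 in⁴
Total I = 297.47 in⁴.

I_x ≈ 297 in⁴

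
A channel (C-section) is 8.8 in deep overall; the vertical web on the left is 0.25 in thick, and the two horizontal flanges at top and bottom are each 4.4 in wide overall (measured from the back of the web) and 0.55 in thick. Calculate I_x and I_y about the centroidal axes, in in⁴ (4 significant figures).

I_x ≈ 91.99 in⁴, I_y ≈ 13.75 in⁴

Decompose the section into non-overlapping parts with the origin at the bottom-left of its bounding rectangle.
Web: 0.25 × 8.8, A = 2.2 in², y = 4.4 in, Ī = 14.1973 in⁴.
Top flange (beyond web): 4.15 × 0.55, A = 2.2825 in², y = 8.525 in, Ī = 0.057538 in⁴.
Bottom flange (beyond web): 4.15 × 0.55, A = 2.2825 in², y = 0.275 in, Ī = 0.057538 in⁴.
By symmetry the centroid is at mid-height, ȳ = 4.4 in.
Transfer each piece to the centroidal x-axis using Ī + A·d² with d = y − 4.4:
  web: d = 0 in → contributes +14.1973 in⁴
  top flange (beyond web): d = 4.125 in → contributes +38.8957 in⁴
  bottom flange (beyond web): d = -4.125 in → contributes +38.8957 in⁴
Total I = 91.9887 in⁴.
For the y-axis: x̄ = 1.60955 in.
Repeating about the centroidal y-axis gives I_y = 13.7484 in⁴.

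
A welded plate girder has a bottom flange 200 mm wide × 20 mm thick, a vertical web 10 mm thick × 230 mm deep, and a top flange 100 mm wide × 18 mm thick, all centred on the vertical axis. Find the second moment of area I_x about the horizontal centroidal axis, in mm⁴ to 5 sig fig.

I_x ≈ 9.1039 × 10⁷ mm⁴

Treat the section as a set of non-overlapping primitives; coordinates are from the bounding-box lower-left.
Bottom plate: 200 × 20, A = 4 000 mm², y = 10 mm, Ī = 133333.3 mm⁴.
Web plate: 10 × 230, A = 2 300 mm², y = 135 mm, Ī = 10 139 167 mm⁴.
Top plate: 100 × 18, A = 1 800 mm², y = 259 mm, Ī = 48 600 mm⁴.
Centroid: ȳ = ΣA·y / ΣA = 100.8272 mm.
Transfer each piece to the horizontal centroidal axis using Ī + A·d² with d = y − 100.8272:
  bottom plate: d = -90.82716 mm → contributes +33 131 626 mm⁴
  web plate: d = 34.17284 mm → contributes +12 825 067 mm⁴
  top plate: d = 158.1728 mm → contributes +45 082 165 mm⁴
Total I = 91 038 858 mm⁴.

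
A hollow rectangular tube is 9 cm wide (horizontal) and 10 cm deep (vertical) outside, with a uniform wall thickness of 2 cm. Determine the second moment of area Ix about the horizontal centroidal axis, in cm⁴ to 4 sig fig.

Treat the section as a set of non-overlapping primitives; coordinates are from the bounding-box lower-left.
Outer rectangle: 9 × 10, A = 90 cm², y = 5 cm, Ī = 750 cm⁴.
Inner void (subtracted): 5 × 6, A = 30 cm², y = 5 cm, Ī = 90 cm⁴.
By symmetry the centroid is at mid-height, ȳ = 5 cm.
All pieces are centred on the horizontal centroidal axis, so I = ΣĪ (holes subtracted) = 660 cm⁴.

Ix ≈ 660.0 cm⁴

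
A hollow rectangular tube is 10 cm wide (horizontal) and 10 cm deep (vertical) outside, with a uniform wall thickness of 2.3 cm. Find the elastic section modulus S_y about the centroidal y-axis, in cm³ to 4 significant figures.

S_y ≈ 152.5 cm³

Treat the section as a set of non-overlapping primitives; coordinates are from the bounding-box lower-left.
Outer rectangle: 10 × 10, A = 100 cm², x = 5 cm, Ī = 833.333 cm⁴.
Inner void (subtracted): 5.4 × 5.4, A = 29.16 cm², x = 5 cm, Ī = 70.8588 cm⁴.
By symmetry the centroid is at mid-width, x̄ = 5 cm.
All pieces are centred on the centroidal y-axis, so I = ΣĪ (holes subtracted) = 762.475 cm⁴.
Extreme fibre distance c = 5 cm; S = I/c = 152.495 cm³.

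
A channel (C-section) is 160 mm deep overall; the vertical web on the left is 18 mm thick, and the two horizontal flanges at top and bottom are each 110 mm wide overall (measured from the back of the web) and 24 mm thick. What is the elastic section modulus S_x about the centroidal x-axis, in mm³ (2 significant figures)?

Decompose the section into non-overlapping parts with the origin at the bottom-left of its bounding rectangle.
Web: 18 × 160, A = 2 880 mm², y = 80 mm, Ī = 6 144 000 mm⁴.
Top flange (beyond web): 92 × 24, A = 2 208 mm², y = 148 mm, Ī = 105 984 mm⁴.
Bottom flange (beyond web): 92 × 24, A = 2 208 mm², y = 12 mm, Ī = 105 984 mm⁴.
By symmetry the centroid is at mid-height, ȳ = 80 mm.
Transfer each piece to the centroidal x-axis using Ī + A·d² with d = y − 80:
  web: d = 0 mm → contributes +6 144 000 mm⁴
  top flange (beyond web): d = 68 mm → contributes +10 315 776 mm⁴
  bottom flange (beyond web): d = -68 mm → contributes +10 315 776 mm⁴
Total I = 26 775 552 mm⁴.
Extreme fibre distance c = 80 mm; S = I/c = 334 694 mm³.

S_x ≈ 3.3 × 10⁵ mm³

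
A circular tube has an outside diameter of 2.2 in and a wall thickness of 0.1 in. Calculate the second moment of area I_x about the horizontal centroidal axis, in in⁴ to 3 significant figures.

Decompose the section into non-overlapping parts with the origin at the bottom-left of its bounding rectangle.
Outer circle: ⌀2.2, A = 3.8013 in², y = 1.1 in, Ī = 1.1499 in⁴.
Bore (subtracted): ⌀2, A = 3.1416 in², y = 1.1 in, Ī = 0.7854 in⁴.
By symmetry the centroid is at mid-height, ȳ = 1.1 in.
All pieces are centred on the horizontal centroidal axis, so I = ΣĪ (holes subtracted) = 0.3645 in⁴.

I_x ≈ 0.365 in⁴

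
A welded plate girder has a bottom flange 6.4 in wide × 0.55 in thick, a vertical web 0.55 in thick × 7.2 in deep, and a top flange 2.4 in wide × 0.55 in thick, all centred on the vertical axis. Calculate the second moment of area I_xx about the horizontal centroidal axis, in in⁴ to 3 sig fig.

Break the section into simple shapes (no overlaps), measuring from the bottom-left corner of the bounding box.
Bottom plate: 6.4 × 0.55, A = 3.52 in², y = 0.275 in, Ī = 0.088733 in⁴.
Web plate: 0.55 × 7.2, A = 3.96 in², y = 4.15 in, Ī = 17.107 in⁴.
Top plate: 2.4 × 0.55, A = 1.32 in², y = 8.025 in, Ī = 0.033275 in⁴.
Centroid: ȳ = ΣA·y / ΣA = 3.1813 in.
Transfer each piece to the horizontal centroidal axis using Ī + A·d² with d = y − 3.1813:
  bottom plate: d = -2.9063 in → contributes +29.82 in⁴
  web plate: d = 0.96875 in → contributes +20.824 in⁴
  top plate: d = 4.8438 in → contributes +31.003 in⁴
Total I = 81.646 in⁴.

I_xx ≈ 81.6 in⁴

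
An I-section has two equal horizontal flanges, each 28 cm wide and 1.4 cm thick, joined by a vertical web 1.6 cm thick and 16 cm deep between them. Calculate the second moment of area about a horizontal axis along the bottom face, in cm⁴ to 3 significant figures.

I_base ≈ 1.57 × 10⁴ cm⁴

Break the section into simple shapes (no overlaps), measuring from the bottom-left corner of the bounding box.
Bottom flange: 28 × 1.4, A = 39.2 cm², y = 0.7 cm, Ī = 6.4027 cm⁴.
Web: 1.6 × 16, A = 25.6 cm², y = 9.4 cm, Ī = 546.13 cm⁴.
Top flange: 28 × 1.4, A = 39.2 cm², y = 18.1 cm, Ī = 6.4027 cm⁴.
Transfer each piece to the base of the section using Ī + A·d² with d = y − 0:
  bottom flange: d = 0.7 cm → contributes +25.611 cm⁴
  web: d = 9.4 cm → contributes +2808.1 cm⁴
  top flange: d = 18.1 cm → contributes +12 849 cm⁴
Total I = 15 682 cm⁴.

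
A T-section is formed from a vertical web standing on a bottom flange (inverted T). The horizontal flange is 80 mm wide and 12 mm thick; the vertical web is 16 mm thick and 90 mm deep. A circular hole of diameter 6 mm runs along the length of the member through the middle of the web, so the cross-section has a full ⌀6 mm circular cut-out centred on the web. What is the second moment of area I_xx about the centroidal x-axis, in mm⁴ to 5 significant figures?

I_xx ≈ 2.4697 × 10⁶ mm⁴

Decompose the section into non-overlapping parts with the origin at the bottom-left of its bounding rectangle.
Flange: 80 × 12, A = 960 mm², y = 6 mm, Ī = 11 520 mm⁴.
Web: 16 × 90, A = 1 440 mm², y = 57 mm, Ī = 972 000 mm⁴.
Hole (subtracted): ⌀6, A = 28.27433 mm², y = 57 mm, Ī = 63.61725 mm⁴.
Centroid: ȳ = ΣA·y / ΣA = 36.3568 mm.
Transfer each piece to the centroidal x-axis using Ī + A·d² with d = y − 36.3568:
  flange: d = -30.3568 mm → contributes +896194.1 mm⁴
  web: d = 20.6432 mm → contributes +1 585 644 mm⁴
  hole: d = 20.6432 mm → contributes −12112.49 mm⁴
Total I = 2 469 725 mm⁴.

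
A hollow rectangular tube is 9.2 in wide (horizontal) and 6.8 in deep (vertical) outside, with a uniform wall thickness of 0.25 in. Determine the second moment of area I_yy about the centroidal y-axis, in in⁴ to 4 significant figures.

Treat the section as a set of non-overlapping primitives; coordinates are from the bounding-box lower-left.
Outer rectangle: 9.2 × 6.8, A = 62.56 in², x = 4.6 in, Ī = 441.257 in⁴.
Inner void (subtracted): 8.7 × 6.3, A = 54.81 in², x = 4.6 in, Ī = 345.714 in⁴.
By symmetry the centroid is at mid-width, x̄ = 4.6 in.
All pieces are centred on the centroidal y-axis, so I = ΣĪ (holes subtracted) = 95.5425 in⁴.

I_yy ≈ 95.54 in⁴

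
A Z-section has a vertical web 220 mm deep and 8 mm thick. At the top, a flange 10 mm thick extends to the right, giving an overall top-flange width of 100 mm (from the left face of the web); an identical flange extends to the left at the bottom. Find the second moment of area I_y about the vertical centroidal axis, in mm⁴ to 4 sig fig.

Treat the section as a set of non-overlapping primitives; coordinates are from the bounding-box lower-left.
Web: 8 × 220, A = 1 760 mm², x = 96 mm, Ī = 9386.67 mm⁴.
Top flange (beyond web): 92 × 10, A = 920 mm², x = 146 mm, Ī = 648 907 mm⁴.
Bottom flange (beyond web): 92 × 10, A = 920 mm², x = 46 mm, Ī = 648 907 mm⁴.
Centroid: x̄ = ΣA·x / ΣA = 96 mm.
Transfer each piece to the vertical centroidal axis using Ī + A·d² with d = x − 96:
  web: d = 0 mm → contributes +9386.67 mm⁴
  top flange (beyond web): d = 50 mm → contributes +2 948 907 mm⁴
  bottom flange (beyond web): d = -50 mm → contributes +2 948 907 mm⁴
Total I = 5 907 200 mm⁴.

I_y ≈ 5.907 × 10⁶ mm⁴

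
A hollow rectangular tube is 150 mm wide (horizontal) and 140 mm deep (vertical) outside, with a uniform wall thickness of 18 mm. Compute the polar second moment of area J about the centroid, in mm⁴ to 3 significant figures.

Decompose the section into non-overlapping parts with the origin at the bottom-left of its bounding rectangle.
Outer rectangle: 150 × 140, A = 21 000 mm², y = 70 mm, Ī = 34 300 000 mm⁴.
Inner void (subtracted): 114 × 104, A = 11 856 mm², y = 70 mm, Ī = 10 686 208 mm⁴.
By symmetry the centroid is at mid-height, ȳ = 70 mm.
All pieces are centred on the centroidal x-axis, so I = ΣĪ (holes subtracted) = 23 613 792 mm⁴.
Repeating about the centroidal y-axis gives I_y = 26 534 952 mm⁴.
Polar second moment: J = I_x + I_y = 50 148 744 mm⁴.

J ≈ 5.01 × 10⁷ mm⁴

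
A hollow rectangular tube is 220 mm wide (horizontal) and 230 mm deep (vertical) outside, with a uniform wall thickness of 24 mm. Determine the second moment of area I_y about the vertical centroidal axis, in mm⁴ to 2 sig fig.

I_y ≈ 1.3 × 10⁸ mm⁴

Break the section into simple shapes (no overlaps), measuring from the bottom-left corner of the bounding box.
Outer rectangle: 220 × 230, A = 50 600 mm², x = 110 mm, Ī = 204 086 667 mm⁴.
Inner void (subtracted): 172 × 182, A = 31 304 mm², x = 110 mm, Ī = 77 174 795 mm⁴.
By symmetry the centroid is at mid-width, x̄ = 110 mm.
All pieces are centred on the vertical centroidal axis, so I = ΣĪ (holes subtracted) = 126 911 872 mm⁴.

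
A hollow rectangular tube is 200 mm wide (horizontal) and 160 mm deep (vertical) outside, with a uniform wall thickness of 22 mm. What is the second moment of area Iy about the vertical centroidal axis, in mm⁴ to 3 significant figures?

Treat the section as a set of non-overlapping primitives; coordinates are from the bounding-box lower-left.
Outer rectangle: 200 × 160, A = 32 000 mm², x = 100 mm, Ī = 106 666 667 mm⁴.
Inner void (subtracted): 156 × 116, A = 18 096 mm², x = 100 mm, Ī = 36 698 688 mm⁴.
By symmetry the centroid is at mid-width, x̄ = 100 mm.
All pieces are centred on the vertical centroidal axis, so I = ΣĪ (holes subtracted) = 69 967 979 mm⁴.

Iy ≈ 7.00 × 10⁷ mm⁴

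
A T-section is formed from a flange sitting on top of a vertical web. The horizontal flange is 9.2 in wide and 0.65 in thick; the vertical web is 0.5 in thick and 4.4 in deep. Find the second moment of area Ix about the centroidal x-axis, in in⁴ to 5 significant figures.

Break the section into simple shapes (no overlaps), measuring from the bottom-left corner of the bounding box.
Flange: 9.2 × 0.65, A = 5.98 in², y = 4.725 in, Ī = 0.2105458 in⁴.
Web: 0.5 × 4.4, A = 2.2 in², y = 2.2 in, Ī = 3.549333 in⁴.
Centroid: ȳ = ΣA·y / ΣA = 4.045905 in.
Transfer each piece to the centroidal x-axis using Ī + A·d² with d = y − 4.045905:
  flange: d = 0.6790954 in → contributes +2.968345 in⁴
  web: d = -1.845905 in → contributes +11.04553 in⁴
Total I = 14.01388 in⁴.

Ix ≈ 14.014 in⁴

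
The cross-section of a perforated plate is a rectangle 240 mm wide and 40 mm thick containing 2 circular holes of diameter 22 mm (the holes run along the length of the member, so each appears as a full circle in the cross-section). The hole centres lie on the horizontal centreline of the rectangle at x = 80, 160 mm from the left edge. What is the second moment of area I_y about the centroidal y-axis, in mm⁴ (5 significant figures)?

Treat the section as a set of non-overlapping primitives; coordinates are from the bounding-box lower-left.
Plate: 240 × 40, A = 9 600 mm², x = 120 mm, Ī = 46 080 000 mm⁴.
Hole 1 (subtracted): ⌀22, A = 380.1327 mm², x = 80 mm, Ī = 11499.01 mm⁴.
Hole 2 (subtracted): ⌀22, A = 380.1327 mm², x = 160 mm, Ī = 11499.01 mm⁴.
By symmetry the centroid is at mid-width, x̄ = 120 mm.
Transfer each piece to the centroidal y-axis using Ī + A·d² with d = x − 120:
  plate: d = 0 mm → contributes +46 080 000 mm⁴
  hole 1: d = -40 mm → contributes −619711.4 mm⁴
  hole 2: d = 40 mm → contributes −619711.4 mm⁴
Total I = 44 840 577 mm⁴.

I_y ≈ 4.4841 × 10⁷ mm⁴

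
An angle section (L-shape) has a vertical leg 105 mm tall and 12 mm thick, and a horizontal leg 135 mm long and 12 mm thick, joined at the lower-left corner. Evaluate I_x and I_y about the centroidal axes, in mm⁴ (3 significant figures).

Split into non-overlapping primitives; take the origin at the lower-left of the bounding box.
Vertical leg: 12 × 105, A = 1 260 mm², y = 52.5 mm, Ī = 1 157 625 mm⁴.
Horizontal leg (remainder): 123 × 12, A = 1 476 mm², y = 6 mm, Ī = 17 712 mm⁴.
Centroid: ȳ = ΣA·y / ΣA = 27.414 mm.
Transfer each piece to the centroidal x-axis using Ī + A·d² with d = y − 27.414:
  vertical leg: d = 25.086 mm → contributes +1 950 522 mm⁴
  horizontal leg (remainder): d = -21.414 mm → contributes +694 576 mm⁴
Total I = 2 645 098 mm⁴.
For the y-axis: x̄ = 42.414 mm.
Repeating about the centroidal y-axis gives I_y = 4 973 038 mm⁴.

I_x ≈ 2.65 × 10⁶ mm⁴, I_y ≈ 4.97 × 10⁶ mm⁴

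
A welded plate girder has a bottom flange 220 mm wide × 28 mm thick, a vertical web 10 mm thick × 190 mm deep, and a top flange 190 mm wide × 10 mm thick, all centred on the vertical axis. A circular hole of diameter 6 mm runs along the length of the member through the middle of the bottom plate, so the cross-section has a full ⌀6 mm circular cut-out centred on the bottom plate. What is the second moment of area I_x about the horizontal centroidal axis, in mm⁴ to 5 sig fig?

Decompose the section into non-overlapping parts with the origin at the bottom-left of its bounding rectangle.
Bottom plate: 220 × 28, A = 6 160 mm², y = 14 mm, Ī = 402453.3 mm⁴.
Web plate: 10 × 190, A = 1 900 mm², y = 123 mm, Ī = 5 715 833 mm⁴.
Top plate: 190 × 10, A = 1 900 mm², y = 223 mm, Ī = 15833.33 mm⁴.
Hole (subtracted): ⌀6, A = 28.27433 mm², y = 14 mm, Ī = 63.61725 mm⁴.
Centroid: ȳ = ΣA·y / ΣA = 74.83535 mm.
Transfer each piece to the horizontal centroidal axis using Ī + A·d² with d = y − 74.83535:
  bottom plate: d = -60.83535 mm → contributes +23 200 242 mm⁴
  web plate: d = 48.16465 mm → contributes +10 123 517 mm⁴
  top plate: d = 148.1647 mm → contributes +41 726 084 mm⁴
  hole: d = -60.83535 mm → contributes −104705.2 mm⁴
Total I = 74 945 138 mm⁴.

I_x ≈ 7.4945 × 10⁷ mm⁴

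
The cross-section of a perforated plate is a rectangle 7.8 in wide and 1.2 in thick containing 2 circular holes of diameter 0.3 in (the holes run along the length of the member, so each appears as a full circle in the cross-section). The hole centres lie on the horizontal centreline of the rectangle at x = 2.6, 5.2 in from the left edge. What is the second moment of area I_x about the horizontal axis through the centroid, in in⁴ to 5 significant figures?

Split into non-overlapping primitives; take the origin at the lower-left of the bounding box.
Plate: 7.8 × 1.2, A = 9.36 in², y = 0.6 in, Ī = 1.1232 in⁴.
Hole 1 (subtracted): ⌀0.3, A = 0.07068583 in², y = 0.6 in, Ī = 0.0003976078 in⁴.
Hole 2 (subtracted): ⌀0.3, A = 0.07068583 in², y = 0.6 in, Ī = 0.0003976078 in⁴.
By symmetry the centroid is at mid-height, ȳ = 0.6 in.
All pieces are centred on the horizontal axis through the centroid, so I = ΣĪ (holes subtracted) = 1.122405 in⁴.

I_x ≈ 1.1224 in⁴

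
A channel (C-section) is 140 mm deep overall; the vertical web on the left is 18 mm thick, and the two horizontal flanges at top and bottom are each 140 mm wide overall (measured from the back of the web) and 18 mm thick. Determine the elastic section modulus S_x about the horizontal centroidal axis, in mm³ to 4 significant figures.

S_x ≈ 2.940 × 10⁵ mm³

Split into non-overlapping primitives; take the origin at the lower-left of the bounding box.
Web: 18 × 140, A = 2 520 mm², y = 70 mm, Ī = 4 116 000 mm⁴.
Top flange (beyond web): 122 × 18, A = 2 196 mm², y = 131 mm, Ī = 59 292 mm⁴.
Bottom flange (beyond web): 122 × 18, A = 2 196 mm², y = 9 mm, Ī = 59 292 mm⁴.
By symmetry the centroid is at mid-height, ȳ = 70 mm.
Transfer each piece to the horizontal centroidal axis using Ī + A·d² with d = y − 70:
  web: d = 0 mm → contributes +4 116 000 mm⁴
  top flange (beyond web): d = 61 mm → contributes +8 230 608 mm⁴
  bottom flange (beyond web): d = -61 mm → contributes +8 230 608 mm⁴
Total I = 20 577 216 mm⁴.
Extreme fibre distance c = 70 mm; S = I/c = 293 960 mm³.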